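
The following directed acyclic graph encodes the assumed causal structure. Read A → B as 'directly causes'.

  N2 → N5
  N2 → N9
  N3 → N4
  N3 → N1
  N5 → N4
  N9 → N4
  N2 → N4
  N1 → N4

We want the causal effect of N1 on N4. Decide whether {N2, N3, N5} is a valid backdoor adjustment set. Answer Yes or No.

Yes

Backdoor paths from N1 to N4 (paths whose first edge points into N1):
  P1: N1 <- N3 -> N4
Condition 1 (no descendant of N1 in the set): holds — descendants of N1 are {N4}; none are in {N2, N3, N5}.
Condition 2 (every backdoor path blocked by {N2, N3, N5}):
  P1: blocked at fork node N3 ∈ conditioning set.
{N2, N3, N5} satisfies the backdoor criterion.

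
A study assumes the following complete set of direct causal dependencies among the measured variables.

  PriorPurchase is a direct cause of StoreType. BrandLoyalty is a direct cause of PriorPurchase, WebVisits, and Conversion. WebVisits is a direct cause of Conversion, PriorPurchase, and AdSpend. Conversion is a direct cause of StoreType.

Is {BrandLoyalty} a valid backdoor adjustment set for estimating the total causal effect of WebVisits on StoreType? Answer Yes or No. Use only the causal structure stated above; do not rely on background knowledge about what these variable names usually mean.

Backdoor paths from WebVisits to StoreType (paths whose first edge points into WebVisits):
  P1: WebVisits <- BrandLoyalty -> PriorPurchase -> StoreType
  P2: WebVisits <- BrandLoyalty -> Conversion -> StoreType
Condition 1 (no descendant of WebVisits in the set): holds — descendants of WebVisits are {AdSpend, Conversion, PriorPurchase, StoreType}; none are in {BrandLoyalty}.
Condition 2 (every backdoor path blocked by {BrandLoyalty}):
  P1: blocked at fork node BrandLoyalty ∈ conditioning set.
  P2: blocked at fork node BrandLoyalty ∈ conditioning set.
{BrandLoyalty} satisfies the backdoor criterion.

Yes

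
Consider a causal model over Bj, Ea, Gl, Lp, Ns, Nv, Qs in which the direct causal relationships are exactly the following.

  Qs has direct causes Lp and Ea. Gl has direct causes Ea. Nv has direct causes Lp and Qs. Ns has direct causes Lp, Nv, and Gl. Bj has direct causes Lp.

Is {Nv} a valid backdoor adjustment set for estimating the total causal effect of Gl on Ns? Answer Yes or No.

No

Backdoor paths from Gl to Ns (paths whose first edge points into Gl):
  P1: Gl <- Ea -> Qs <- Lp -> Nv -> Ns
  P2: Gl <- Ea -> Qs <- Lp -> Ns
  P3: Gl <- Ea -> Qs -> Nv <- Lp -> Ns
  P4: Gl <- Ea -> Qs -> Nv -> Ns
Condition 1 (no descendant of Gl in the set): holds — descendants of Gl are {Ns}; none are in {Nv}.
Condition 2 (every backdoor path blocked by {Nv}):
  P1: blocked at chain node Nv ∈ conditioning set.
  P2: open — collider(s) Qs are conditioned on (or have a conditioned descendant) and no non-collider on the path is in the set.
  P3: open — collider(s) Nv are conditioned on (or have a conditioned descendant) and no non-collider on the path is in the set.
  P4: blocked at chain node Nv ∈ conditioning set.
{Nv} does not satisfy the backdoor criterion.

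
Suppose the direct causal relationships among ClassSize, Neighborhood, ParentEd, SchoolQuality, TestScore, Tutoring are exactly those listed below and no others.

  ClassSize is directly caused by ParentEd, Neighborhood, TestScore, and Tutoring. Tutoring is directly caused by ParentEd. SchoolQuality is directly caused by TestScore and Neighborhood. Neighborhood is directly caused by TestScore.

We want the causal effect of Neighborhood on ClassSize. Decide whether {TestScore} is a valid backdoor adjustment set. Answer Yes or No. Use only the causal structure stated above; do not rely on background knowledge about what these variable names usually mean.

Backdoor paths from Neighborhood to ClassSize (paths whose first edge points into Neighborhood):
  P1: Neighborhood <- TestScore -> ClassSize
Condition 1 (no descendant of Neighborhood in the set): holds — descendants of Neighborhood are {ClassSize, SchoolQuality}; none are in {TestScore}.
Condition 2 (every backdoor path blocked by {TestScore}):
  P1: blocked at fork node TestScore ∈ conditioning set.
{TestScore} satisfies the backdoor criterion.

Yes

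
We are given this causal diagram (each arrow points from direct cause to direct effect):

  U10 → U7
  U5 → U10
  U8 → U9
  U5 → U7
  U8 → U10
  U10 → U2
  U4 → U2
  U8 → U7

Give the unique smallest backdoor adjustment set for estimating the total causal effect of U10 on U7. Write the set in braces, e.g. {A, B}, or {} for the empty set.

Variables eligible for adjustment (non-descendants of U10, excluding U10 and U7): {U4, U5, U8, U9}.
Backdoor paths from U10 to U7:
  P1: U10 <- U5 -> U7
  P2: U10 <- U8 -> U7
The empty set is not sufficient: P1 (U10 <- U5 -> U7) has no collider blocking it and no conditioned non-collider, so it is open.
Try {U5, U8}:
  P1: blocked at fork node U5 ∈ conditioning set.
  P2: blocked at fork node U8 ∈ conditioning set.
{U5, U8} contains no descendant of U10 and blocks every backdoor path.
Every element of {U5, U8} is needed (dropping U5 leaves P1 open; dropping U8 leaves P2 open), so no proper subset is valid.
Among all size-2 subsets of the eligible variables, only {U5, U8} blocks every backdoor path, so it is the unique smallest valid adjustment set.

{U5, U8}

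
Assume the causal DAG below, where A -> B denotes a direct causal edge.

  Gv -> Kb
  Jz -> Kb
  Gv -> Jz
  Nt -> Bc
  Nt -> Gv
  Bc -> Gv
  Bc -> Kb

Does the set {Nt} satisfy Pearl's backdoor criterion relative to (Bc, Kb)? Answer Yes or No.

Backdoor paths from Bc to Kb (paths whose first edge points into Bc):
  P1: Bc <- Nt -> Gv -> Jz -> Kb
  P2: Bc <- Nt -> Gv -> Kb
Condition 1 (no descendant of Bc in the set): holds — descendants of Bc are {Gv, Jz, Kb}; none are in {Nt}.
Condition 2 (every backdoor path blocked by {Nt}):
  P1: blocked at fork node Nt ∈ conditioning set.
  P2: blocked at fork node Nt ∈ conditioning set.
{Nt} satisfies the backdoor criterion.

Yes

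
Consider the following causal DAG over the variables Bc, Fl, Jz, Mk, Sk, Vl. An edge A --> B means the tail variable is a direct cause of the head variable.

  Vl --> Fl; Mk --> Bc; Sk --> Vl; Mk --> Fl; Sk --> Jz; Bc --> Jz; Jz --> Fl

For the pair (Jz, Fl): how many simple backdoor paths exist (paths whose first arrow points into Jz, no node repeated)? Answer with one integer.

2

A backdoor path from Jz to Fl is any simple undirected path whose first edge points into Jz (i.e. leaves Jz via a parent).
Parents of Jz: {Bc, Sk}.
Enumerating:
  P1: Jz <- Sk -> Vl -> Fl
  P2: Jz <- Bc <- Mk -> Fl
That exhausts the simple backdoor paths. Count: 2.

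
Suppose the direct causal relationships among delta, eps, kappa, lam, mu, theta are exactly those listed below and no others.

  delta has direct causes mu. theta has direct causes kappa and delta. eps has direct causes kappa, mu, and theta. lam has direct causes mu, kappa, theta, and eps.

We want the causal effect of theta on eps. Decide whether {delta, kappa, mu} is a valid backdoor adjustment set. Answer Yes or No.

Backdoor paths from theta to eps (paths whose first edge points into theta):
  P1: theta <- kappa -> eps
  P2: theta <- kappa -> lam <- mu -> eps
  P3: theta <- kappa -> lam <- eps
  P4: theta <- delta <- mu -> eps
  P5: theta <- delta <- mu -> lam <- kappa -> eps
  P6: theta <- delta <- mu -> lam <- eps
Condition 1 (no descendant of theta in the set): holds — descendants of theta are {eps, lam}; none are in {delta, kappa, mu}.
Condition 2 (every backdoor path blocked by {delta, kappa, mu}):
  P1: blocked at fork node kappa ∈ conditioning set.
  P2: blocked at fork node kappa ∈ conditioning set.
  P3: blocked at fork node kappa ∈ conditioning set.
  P4: blocked at chain node delta ∈ conditioning set.
  P5: blocked at chain node delta ∈ conditioning set.
  P6: blocked at chain node delta ∈ conditioning set.
{delta, kappa, mu} satisfies the backdoor criterion.

Yes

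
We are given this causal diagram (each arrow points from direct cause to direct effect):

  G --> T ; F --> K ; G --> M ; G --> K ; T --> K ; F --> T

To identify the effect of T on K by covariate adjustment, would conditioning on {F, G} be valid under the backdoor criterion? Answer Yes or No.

Yes

Backdoor paths from T to K (paths whose first edge points into T):
  P1: T <- F -> K
  P2: T <- G -> K
Condition 1 (no descendant of T in the set): holds — descendants of T are {K}; none are in {F, G}.
Condition 2 (every backdoor path blocked by {F, G}):
  P1: blocked at fork node F ∈ conditioning set.
  P2: blocked at fork node G ∈ conditioning set.
{F, G} satisfies the backdoor criterion.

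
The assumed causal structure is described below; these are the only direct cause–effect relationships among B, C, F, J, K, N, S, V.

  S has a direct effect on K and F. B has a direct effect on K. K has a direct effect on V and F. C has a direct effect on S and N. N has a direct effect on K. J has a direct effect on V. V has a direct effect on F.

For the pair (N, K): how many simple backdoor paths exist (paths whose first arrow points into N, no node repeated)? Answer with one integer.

3

A backdoor path from N to K is any simple undirected path whose first edge points into N (i.e. leaves N via a parent).
Parents of N: {C}.
Enumerating:
  P1: N <- C -> S -> K
  P2: N <- C -> S -> F <- K
  P3: N <- C -> S -> F <- V <- K
That exhausts the simple backdoor paths. Count: 3.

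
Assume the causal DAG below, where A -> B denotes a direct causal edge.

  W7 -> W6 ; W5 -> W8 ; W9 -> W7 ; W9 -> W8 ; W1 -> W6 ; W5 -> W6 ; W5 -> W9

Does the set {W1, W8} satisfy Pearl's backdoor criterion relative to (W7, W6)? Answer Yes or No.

Backdoor paths from W7 to W6 (paths whose first edge points into W7):
  P1: W7 <- W9 <- W5 -> W6
  P2: W7 <- W9 -> W8 <- W5 -> W6
Condition 1 (no descendant of W7 in the set): holds — descendants of W7 are {W6}; none are in {W1, W8}.
Condition 2 (every backdoor path blocked by {W1, W8}):
  P1: open — no interior node is in the conditioning set.
  P2: open — collider(s) W8 are conditioned on (or have a conditioned descendant) and no non-collider on the path is in the set.
{W1, W8} does not satisfy the backdoor criterion.

No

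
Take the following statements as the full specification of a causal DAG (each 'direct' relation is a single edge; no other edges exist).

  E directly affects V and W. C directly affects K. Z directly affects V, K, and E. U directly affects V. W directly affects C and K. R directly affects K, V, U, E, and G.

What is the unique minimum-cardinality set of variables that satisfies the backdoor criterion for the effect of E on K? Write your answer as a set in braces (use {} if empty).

Variables eligible for adjustment (non-descendants of E, excluding E and K): {G, R, U, Z}.
Backdoor paths from E to K:
  P1: E <- R -> U -> V <- Z -> K
  P2: E <- R -> K
  P3: E <- R -> V <- Z -> K
  P4: E <- Z -> K
  P5: E <- Z -> V <- R -> K
  P6: E <- Z -> V <- U <- R -> K
The empty set is not sufficient: P2 (E <- R -> K) has no collider blocking it and no conditioned non-collider, so it is open.
Try {R, Z}:
  P1: blocked at fork node R ∈ conditioning set.
  P2: blocked at fork node R ∈ conditioning set.
  P3: blocked at fork node R ∈ conditioning set.
  P4: blocked at fork node Z ∈ conditioning set.
  P5: blocked at fork node Z ∈ conditioning set.
  P6: blocked at fork node Z ∈ conditioning set.
{R, Z} contains no descendant of E and blocks every backdoor path.
Every element of {R, Z} is needed (dropping R leaves P2 open; dropping Z leaves P4 open), so no proper subset is valid.
Among all size-2 subsets of the eligible variables, only {R, Z} blocks every backdoor path, so it is the unique smallest valid adjustment set.

{R, Z}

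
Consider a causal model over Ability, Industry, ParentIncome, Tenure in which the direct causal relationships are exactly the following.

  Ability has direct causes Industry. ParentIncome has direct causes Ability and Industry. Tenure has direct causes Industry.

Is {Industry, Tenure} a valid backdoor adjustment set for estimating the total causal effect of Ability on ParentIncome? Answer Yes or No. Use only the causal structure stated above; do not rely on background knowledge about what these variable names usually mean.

Backdoor paths from Ability to ParentIncome (paths whose first edge points into Ability):
  P1: Ability <- Industry -> ParentIncome
Condition 1 (no descendant of Ability in the set): holds — descendants of Ability are {ParentIncome}; none are in {Industry, Tenure}.
Condition 2 (every backdoor path blocked by {Industry, Tenure}):
  P1: blocked at fork node Industry ∈ conditioning set.
{Industry, Tenure} satisfies the backdoor criterion.

Yes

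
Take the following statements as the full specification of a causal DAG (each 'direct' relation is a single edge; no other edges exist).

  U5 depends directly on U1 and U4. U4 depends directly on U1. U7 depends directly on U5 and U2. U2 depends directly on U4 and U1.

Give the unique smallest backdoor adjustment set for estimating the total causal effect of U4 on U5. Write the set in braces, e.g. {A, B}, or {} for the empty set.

Variables eligible for adjustment (non-descendants of U4, excluding U4 and U5): {U1}.
Backdoor paths from U4 to U5:
  P1: U4 <- U1 -> U5
  P2: U4 <- U1 -> U2 -> U7 <- U5
The empty set is not sufficient: P1 (U4 <- U1 -> U5) has no collider blocking it and no conditioned non-collider, so it is open.
Try {U1}:
  P1: blocked at fork node U1 ∈ conditioning set.
  P2: blocked at fork node U1 ∈ conditioning set.
{U1} contains no descendant of U4 and blocks every backdoor path.
{U1} is the unique smallest valid adjustment set.

{U1}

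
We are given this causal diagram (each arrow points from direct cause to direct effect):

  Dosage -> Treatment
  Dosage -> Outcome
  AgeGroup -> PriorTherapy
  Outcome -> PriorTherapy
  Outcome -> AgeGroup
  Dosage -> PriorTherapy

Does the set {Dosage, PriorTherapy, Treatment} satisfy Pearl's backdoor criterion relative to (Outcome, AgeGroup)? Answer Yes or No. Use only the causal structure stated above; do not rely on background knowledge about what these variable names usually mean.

No

Backdoor paths from Outcome to AgeGroup (paths whose first edge points into Outcome):
  P1: Outcome <- Dosage -> PriorTherapy <- AgeGroup
Condition 1 (no descendant of Outcome in the set): FAILS — PriorTherapy is a descendant of Outcome.
Condition 2 (every backdoor path blocked by {Dosage, PriorTherapy, Treatment}):
  P1: blocked at fork node Dosage ∈ conditioning set.
{Dosage, PriorTherapy, Treatment} does not satisfy the backdoor criterion.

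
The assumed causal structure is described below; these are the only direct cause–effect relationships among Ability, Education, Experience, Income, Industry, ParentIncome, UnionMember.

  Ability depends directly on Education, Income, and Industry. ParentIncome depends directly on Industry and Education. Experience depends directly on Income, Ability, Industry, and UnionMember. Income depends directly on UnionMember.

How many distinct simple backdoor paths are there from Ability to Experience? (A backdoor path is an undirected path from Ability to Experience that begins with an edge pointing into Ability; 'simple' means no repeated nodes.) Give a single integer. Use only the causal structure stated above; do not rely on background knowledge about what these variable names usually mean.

A backdoor path from Ability to Experience is any simple undirected path whose first edge points into Ability (i.e. leaves Ability via a parent).
Parents of Ability: {Education, Income, Industry}.
Enumerating:
  P1: Ability <- Industry -> Experience
  P2: Ability <- Education -> ParentIncome <- Industry -> Experience
  P3: Ability <- Income <- UnionMember -> Experience
  P4: Ability <- Income -> Experience
That exhausts the simple backdoor paths. Count: 4.

4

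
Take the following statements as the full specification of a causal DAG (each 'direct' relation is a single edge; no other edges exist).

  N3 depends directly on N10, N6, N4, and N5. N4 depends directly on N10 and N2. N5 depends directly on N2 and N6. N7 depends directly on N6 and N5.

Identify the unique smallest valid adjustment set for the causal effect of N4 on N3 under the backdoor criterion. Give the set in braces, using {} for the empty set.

{N10, N2}

Variables eligible for adjustment (non-descendants of N4, excluding N4 and N3): {N10, N2, N5, N6, N7}.
Backdoor paths from N4 to N3:
  P1: N4 <- N10 -> N3
  P2: N4 <- N2 -> N5 <- N6 -> N3
  P3: N4 <- N2 -> N5 -> N3
  P4: N4 <- N2 -> N5 -> N7 <- N6 -> N3
The empty set is not sufficient: P1 (N4 <- N10 -> N3) has no collider blocking it and no conditioned non-collider, so it is open.
Try {N10, N2}:
  P1: blocked at fork node N10 ∈ conditioning set.
  P2: blocked at fork node N2 ∈ conditioning set.
  P3: blocked at fork node N2 ∈ conditioning set.
  P4: blocked at fork node N2 ∈ conditioning set.
{N10, N2} contains no descendant of N4 and blocks every backdoor path.
Every element of {N10, N2} is needed (dropping N10 leaves P1 open; dropping N2 leaves P3 open), so no proper subset is valid.
Among all size-2 subsets of the eligible variables, only {N10, N2} blocks every backdoor path, so it is the unique smallest valid adjustment set.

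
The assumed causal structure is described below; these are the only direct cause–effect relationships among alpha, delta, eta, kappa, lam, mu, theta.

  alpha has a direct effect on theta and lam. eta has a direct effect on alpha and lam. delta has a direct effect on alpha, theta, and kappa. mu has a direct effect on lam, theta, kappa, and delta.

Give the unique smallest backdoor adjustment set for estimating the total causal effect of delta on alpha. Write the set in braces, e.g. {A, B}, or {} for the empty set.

Variables eligible for adjustment (non-descendants of delta, excluding delta and alpha): {eta, mu}.
Backdoor paths from delta to alpha:
  P1: delta <- mu -> lam <- eta -> alpha
  P2: delta <- mu -> lam <- alpha
  P3: delta <- mu -> theta <- alpha
Each backdoor path contains an unconditioned collider, so every path is already blocked with the empty conditioning set:
  P1: blocked at collider lam (neither it nor any descendant is in the conditioning set).
  P2: blocked at collider lam (neither it nor any descendant is in the conditioning set).
  P3: blocked at collider theta (neither it nor any descendant is in the conditioning set).
The empty set is therefore the unique smallest valid set.

{}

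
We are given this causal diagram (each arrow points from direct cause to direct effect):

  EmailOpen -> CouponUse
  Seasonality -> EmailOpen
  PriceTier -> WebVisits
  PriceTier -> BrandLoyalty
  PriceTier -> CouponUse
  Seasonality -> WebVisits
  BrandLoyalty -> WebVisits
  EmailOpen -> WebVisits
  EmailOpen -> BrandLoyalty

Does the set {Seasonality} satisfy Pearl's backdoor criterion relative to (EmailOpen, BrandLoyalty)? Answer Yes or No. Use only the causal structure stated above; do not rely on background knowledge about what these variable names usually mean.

Yes

Backdoor paths from EmailOpen to BrandLoyalty (paths whose first edge points into EmailOpen):
  P1: EmailOpen <- Seasonality -> WebVisits <- PriceTier -> BrandLoyalty
  P2: EmailOpen <- Seasonality -> WebVisits <- BrandLoyalty
Condition 1 (no descendant of EmailOpen in the set): holds — descendants of EmailOpen are {BrandLoyalty, CouponUse, WebVisits}; none are in {Seasonality}.
Condition 2 (every backdoor path blocked by {Seasonality}):
  P1: blocked at fork node Seasonality ∈ conditioning set.
  P2: blocked at fork node Seasonality ∈ conditioning set.
{Seasonality} satisfies the backdoor criterion.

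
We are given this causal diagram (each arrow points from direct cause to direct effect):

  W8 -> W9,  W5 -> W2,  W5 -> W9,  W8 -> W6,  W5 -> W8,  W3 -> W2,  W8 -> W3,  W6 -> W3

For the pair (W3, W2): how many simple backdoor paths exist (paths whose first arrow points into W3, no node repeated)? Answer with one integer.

A backdoor path from W3 to W2 is any simple undirected path whose first edge points into W3 (i.e. leaves W3 via a parent).
Parents of W3: {W6, W8}.
Enumerating:
  P1: W3 <- W8 <- W5 -> W2
  P2: W3 <- W8 -> W9 <- W5 -> W2
  P3: W3 <- W6 <- W8 <- W5 -> W2
  P4: W3 <- W6 <- W8 -> W9 <- W5 -> W2
That exhausts the simple backdoor paths. Count: 4.

4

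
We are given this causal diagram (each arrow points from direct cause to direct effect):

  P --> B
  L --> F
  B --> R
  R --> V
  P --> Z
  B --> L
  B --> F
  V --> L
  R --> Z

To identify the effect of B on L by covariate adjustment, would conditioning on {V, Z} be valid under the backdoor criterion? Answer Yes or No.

No

Backdoor paths from B to L (paths whose first edge points into B):
  P1: B <- P -> Z <- R -> V -> L
Condition 1 (no descendant of B in the set): FAILS — V and Z are descendants of B.
Condition 2 (every backdoor path blocked by {V, Z}):
  P1: blocked at chain node V ∈ conditioning set.
{V, Z} does not satisfy the backdoor criterion.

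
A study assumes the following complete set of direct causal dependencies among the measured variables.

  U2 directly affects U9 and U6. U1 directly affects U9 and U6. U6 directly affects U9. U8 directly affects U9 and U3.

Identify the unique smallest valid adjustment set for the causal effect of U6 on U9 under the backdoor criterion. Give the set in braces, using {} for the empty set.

Variables eligible for adjustment (non-descendants of U6, excluding U6 and U9): {U1, U2, U3, U8}.
Backdoor paths from U6 to U9:
  P1: U6 <- U2 -> U9
  P2: U6 <- U1 -> U9
The empty set is not sufficient: P1 (U6 <- U2 -> U9) has no collider blocking it and no conditioned non-collider, so it is open.
Try {U1, U2}:
  P1: blocked at fork node U2 ∈ conditioning set.
  P2: blocked at fork node U1 ∈ conditioning set.
{U1, U2} contains no descendant of U6 and blocks every backdoor path.
Every element of {U1, U2} is needed (dropping U1 leaves P2 open; dropping U2 leaves P1 open), so no proper subset is valid.
Among all size-2 subsets of the eligible variables, only {U1, U2} blocks every backdoor path, so it is the unique smallest valid adjustment set.

{U1, U2}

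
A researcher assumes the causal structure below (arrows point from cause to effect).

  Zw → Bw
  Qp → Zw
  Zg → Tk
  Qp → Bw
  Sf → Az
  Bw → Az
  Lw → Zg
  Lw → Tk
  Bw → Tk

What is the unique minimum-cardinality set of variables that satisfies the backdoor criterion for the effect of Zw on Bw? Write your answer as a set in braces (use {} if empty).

{Qp}

Variables eligible for adjustment (non-descendants of Zw, excluding Zw and Bw): {Lw, Qp, Sf, Zg}.
Backdoor paths from Zw to Bw:
  P1: Zw <- Qp -> Bw
The empty set is not sufficient: P1 (Zw <- Qp -> Bw) has no collider blocking it and no conditioned non-collider, so it is open.
Try {Qp}:
  P1: blocked at fork node Qp ∈ conditioning set.
{Qp} contains no descendant of Zw and blocks every backdoor path.
No other singleton works — e.g. {Lw} leaves P1 open — so {Qp} is the unique smallest valid adjustment set.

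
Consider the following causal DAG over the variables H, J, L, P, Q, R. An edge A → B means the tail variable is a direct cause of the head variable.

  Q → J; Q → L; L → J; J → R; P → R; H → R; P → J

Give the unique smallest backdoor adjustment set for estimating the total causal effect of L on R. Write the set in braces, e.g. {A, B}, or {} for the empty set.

{Q}

Variables eligible for adjustment (non-descendants of L, excluding L and R): {H, P, Q}.
Backdoor paths from L to R:
  P1: L <- Q -> J <- P -> R
  P2: L <- Q -> J -> R
The empty set is not sufficient: P2 (L <- Q -> J -> R) has no collider blocking it and no conditioned non-collider, so it is open.
Try {Q}:
  P1: blocked at fork node Q ∈ conditioning set.
  P2: blocked at fork node Q ∈ conditioning set.
{Q} contains no descendant of L and blocks every backdoor path.
No other singleton works — e.g. {P} leaves P2 open — so {Q} is the unique smallest valid adjustment set.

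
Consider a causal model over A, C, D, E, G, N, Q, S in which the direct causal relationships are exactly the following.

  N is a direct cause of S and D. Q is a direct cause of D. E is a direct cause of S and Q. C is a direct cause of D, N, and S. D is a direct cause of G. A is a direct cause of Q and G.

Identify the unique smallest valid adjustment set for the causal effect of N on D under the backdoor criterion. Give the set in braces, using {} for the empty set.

{C}

Variables eligible for adjustment (non-descendants of N, excluding N and D): {A, C, E, Q}.
Backdoor paths from N to D:
  P1: N <- C -> D
  P2: N <- C -> S <- E -> Q <- A -> G <- D
  P3: N <- C -> S <- E -> Q -> D
The empty set is not sufficient: P1 (N <- C -> D) has no collider blocking it and no conditioned non-collider, so it is open.
Try {C}:
  P1: blocked at fork node C ∈ conditioning set.
  P2: blocked at fork node C ∈ conditioning set.
  P3: blocked at fork node C ∈ conditioning set.
{C} contains no descendant of N and blocks every backdoor path.
No other singleton works — e.g. {A} leaves P1 open — so {C} is the unique smallest valid adjustment set.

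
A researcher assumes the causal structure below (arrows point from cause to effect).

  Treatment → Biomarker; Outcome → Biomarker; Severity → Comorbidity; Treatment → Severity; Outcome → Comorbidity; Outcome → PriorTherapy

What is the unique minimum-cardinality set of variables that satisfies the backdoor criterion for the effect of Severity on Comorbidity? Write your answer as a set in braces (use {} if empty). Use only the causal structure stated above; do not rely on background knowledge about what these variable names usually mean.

Variables eligible for adjustment (non-descendants of Severity, excluding Severity and Comorbidity): {Biomarker, Outcome, PriorTherapy, Treatment}.
Backdoor paths from Severity to Comorbidity:
  P1: Severity <- Treatment -> Biomarker <- Outcome -> Comorbidity
Each backdoor path contains an unconditioned collider, so every path is already blocked with the empty conditioning set:
  P1: blocked at collider Biomarker (neither it nor any descendant is in the conditioning set).
The empty set is therefore the unique smallest valid set.

{}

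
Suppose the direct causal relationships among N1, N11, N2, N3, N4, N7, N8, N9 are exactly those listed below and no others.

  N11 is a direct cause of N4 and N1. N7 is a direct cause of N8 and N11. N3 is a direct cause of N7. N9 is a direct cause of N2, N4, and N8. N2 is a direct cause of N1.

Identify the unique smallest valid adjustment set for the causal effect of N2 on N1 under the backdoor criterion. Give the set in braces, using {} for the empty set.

Variables eligible for adjustment (non-descendants of N2, excluding N2 and N1): {N11, N3, N4, N7, N8, N9}.
Backdoor paths from N2 to N1:
  P1: N2 <- N9 -> N4 <- N11 -> N1
  P2: N2 <- N9 -> N8 <- N7 -> N11 -> N1
Each backdoor path contains an unconditioned collider, so every path is already blocked with the empty conditioning set:
  P1: blocked at collider N4 (neither it nor any descendant is in the conditioning set).
  P2: blocked at collider N8 (neither it nor any descendant is in the conditioning set).
The empty set is therefore the unique smallest valid set.

{}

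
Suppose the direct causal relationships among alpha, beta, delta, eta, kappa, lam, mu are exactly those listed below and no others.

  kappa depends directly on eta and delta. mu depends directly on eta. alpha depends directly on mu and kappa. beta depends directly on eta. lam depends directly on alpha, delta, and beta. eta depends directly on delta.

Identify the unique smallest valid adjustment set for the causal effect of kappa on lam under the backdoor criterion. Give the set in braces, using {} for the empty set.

Variables eligible for adjustment (non-descendants of kappa, excluding kappa and lam): {beta, delta, eta, mu}.
Backdoor paths from kappa to lam:
  P1: kappa <- delta -> eta -> mu -> alpha -> lam
  P2: kappa <- delta -> eta -> beta -> lam
  P3: kappa <- delta -> lam
  P4: kappa <- eta <- delta -> lam
  P5: kappa <- eta -> mu -> alpha -> lam
  P6: kappa <- eta -> beta -> lam
The empty set is not sufficient: P1 (kappa <- delta -> eta -> mu -> alpha -> lam) has no collider blocking it and no conditioned non-collider, so it is open.
Try {delta, eta}:
  P1: blocked at fork node delta ∈ conditioning set.
  P2: blocked at fork node delta ∈ conditioning set.
  P3: blocked at fork node delta ∈ conditioning set.
  P4: blocked at chain node eta ∈ conditioning set.
  P5: blocked at fork node eta ∈ conditioning set.
  P6: blocked at fork node eta ∈ conditioning set.
{delta, eta} contains no descendant of kappa and blocks every backdoor path.
Every element of {delta, eta} is needed (dropping delta leaves P3 open; dropping eta leaves P5 open), so no proper subset is valid.
Among all size-2 subsets of the eligible variables, only {delta, eta} blocks every backdoor path, so it is the unique smallest valid adjustment set.

{delta, eta}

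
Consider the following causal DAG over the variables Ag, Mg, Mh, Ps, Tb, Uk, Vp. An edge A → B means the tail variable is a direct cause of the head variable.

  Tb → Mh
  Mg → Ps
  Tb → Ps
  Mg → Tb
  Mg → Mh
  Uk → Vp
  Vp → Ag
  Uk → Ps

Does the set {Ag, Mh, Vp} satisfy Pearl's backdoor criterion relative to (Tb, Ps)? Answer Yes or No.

Backdoor paths from Tb to Ps (paths whose first edge points into Tb):
  P1: Tb <- Mg -> Ps
Condition 1 (no descendant of Tb in the set): FAILS — Mh is a descendant of Tb.
Condition 2 (every backdoor path blocked by {Ag, Mh, Vp}):
  P1: open — no interior node is in the conditioning set.
{Ag, Mh, Vp} does not satisfy the backdoor criterion.

No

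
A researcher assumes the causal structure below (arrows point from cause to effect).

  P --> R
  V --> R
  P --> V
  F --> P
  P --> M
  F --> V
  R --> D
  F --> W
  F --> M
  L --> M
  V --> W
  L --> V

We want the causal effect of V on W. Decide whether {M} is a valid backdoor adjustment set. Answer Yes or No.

No

Backdoor paths from V to W (paths whose first edge points into V):
  P1: V <- F -> W
  P2: V <- L -> M <- F -> W
  P3: V <- L -> M <- P <- F -> W
  P4: V <- P <- F -> W
  P5: V <- P -> M <- F -> W
Condition 1 (no descendant of V in the set): holds — descendants of V are {D, R, W}; none are in {M}.
Condition 2 (every backdoor path blocked by {M}):
  P1: open — no interior node is in the conditioning set.
  P2: open — collider(s) M are conditioned on (or have a conditioned descendant) and no non-collider on the path is in the set.
  P3: open — collider(s) M are conditioned on (or have a conditioned descendant) and no non-collider on the path is in the set.
  P4: open — no interior node is in the conditioning set.
  P5: open — collider(s) M are conditioned on (or have a conditioned descendant) and no non-collider on the path is in the set.
{M} does not satisfy the backdoor criterion.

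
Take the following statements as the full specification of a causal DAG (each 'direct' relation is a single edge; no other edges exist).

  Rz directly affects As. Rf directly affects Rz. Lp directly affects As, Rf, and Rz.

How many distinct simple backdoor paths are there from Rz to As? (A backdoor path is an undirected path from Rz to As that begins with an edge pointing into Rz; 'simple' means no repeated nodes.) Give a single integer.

2

A backdoor path from Rz to As is any simple undirected path whose first edge points into Rz (i.e. leaves Rz via a parent).
Parents of Rz: {Lp, Rf}.
Enumerating:
  P1: Rz <- Lp -> As
  P2: Rz <- Rf <- Lp -> As
That exhausts the simple backdoor paths. Count: 2.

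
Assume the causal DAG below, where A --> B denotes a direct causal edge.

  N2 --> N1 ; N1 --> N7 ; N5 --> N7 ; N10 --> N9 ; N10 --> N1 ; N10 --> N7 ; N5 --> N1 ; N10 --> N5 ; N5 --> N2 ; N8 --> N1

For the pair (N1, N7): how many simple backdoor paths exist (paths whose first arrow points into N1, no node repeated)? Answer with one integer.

A backdoor path from N1 to N7 is any simple undirected path whose first edge points into N1 (i.e. leaves N1 via a parent).
Parents of N1: {N10, N2, N5, N8}.
Enumerating:
  P1: N1 <- N10 -> N5 -> N7
  P2: N1 <- N10 -> N7
  P3: N1 <- N5 <- N10 -> N7
  P4: N1 <- N5 -> N7
  P5: N1 <- N2 <- N5 <- N10 -> N7
  P6: N1 <- N2 <- N5 -> N7
That exhausts the simple backdoor paths. Count: 6.

6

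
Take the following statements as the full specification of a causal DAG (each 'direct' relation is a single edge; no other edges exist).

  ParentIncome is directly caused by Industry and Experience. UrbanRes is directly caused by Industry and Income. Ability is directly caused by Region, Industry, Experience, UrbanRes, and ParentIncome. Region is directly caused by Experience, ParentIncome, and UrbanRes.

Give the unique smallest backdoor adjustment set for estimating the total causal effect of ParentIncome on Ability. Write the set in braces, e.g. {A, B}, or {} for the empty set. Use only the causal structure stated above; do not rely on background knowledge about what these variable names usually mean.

Variables eligible for adjustment (non-descendants of ParentIncome, excluding ParentIncome and Ability): {Experience, Income, Industry, UrbanRes}.
Backdoor paths from ParentIncome to Ability:
  P1: ParentIncome <- Experience -> Region <- UrbanRes <- Industry -> Ability
  P2: ParentIncome <- Experience -> Region <- UrbanRes -> Ability
  P3: ParentIncome <- Experience -> Region -> Ability
  P4: ParentIncome <- Experience -> Ability
  P5: ParentIncome <- Industry -> UrbanRes -> Region <- Experience -> Ability
  P6: ParentIncome <- Industry -> UrbanRes -> Region -> Ability
  P7: ParentIncome <- Industry -> UrbanRes -> Ability
  P8: ParentIncome <- Industry -> Ability
The empty set is not sufficient: P3 (ParentIncome <- Experience -> Region -> Ability) has no collider blocking it and no conditioned non-collider, so it is open.
Try {Experience, Industry}:
  P1: blocked at fork node Experience ∈ conditioning set.
  P2: blocked at fork node Experience ∈ conditioning set.
  P3: blocked at fork node Experience ∈ conditioning set.
  P4: blocked at fork node Experience ∈ conditioning set.
  P5: blocked at fork node Industry ∈ conditioning set.
  P6: blocked at fork node Industry ∈ conditioning set.
  P7: blocked at fork node Industry ∈ conditioning set.
  P8: blocked at fork node Industry ∈ conditioning set.
{Experience, Industry} contains no descendant of ParentIncome and blocks every backdoor path.
Every element of {Experience, Industry} is needed (dropping Experience leaves P3 open; dropping Industry leaves P6 open), so no proper subset is valid.
Among all size-2 subsets of the eligible variables, only {Experience, Industry} blocks every backdoor path, so it is the unique smallest valid adjustment set.

{Experience, Industry}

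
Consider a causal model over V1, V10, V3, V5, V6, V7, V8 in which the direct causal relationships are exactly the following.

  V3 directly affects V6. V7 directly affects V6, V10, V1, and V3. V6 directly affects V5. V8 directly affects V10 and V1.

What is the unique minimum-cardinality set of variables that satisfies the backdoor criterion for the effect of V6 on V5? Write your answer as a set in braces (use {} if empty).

{}

Variables eligible for adjustment (non-descendants of V6, excluding V6 and V5): {V1, V10, V3, V7, V8}.
Backdoor paths from V6 to V5:
  (none)
With no backdoor paths the empty set already satisfies the criterion, and it is trivially minimal.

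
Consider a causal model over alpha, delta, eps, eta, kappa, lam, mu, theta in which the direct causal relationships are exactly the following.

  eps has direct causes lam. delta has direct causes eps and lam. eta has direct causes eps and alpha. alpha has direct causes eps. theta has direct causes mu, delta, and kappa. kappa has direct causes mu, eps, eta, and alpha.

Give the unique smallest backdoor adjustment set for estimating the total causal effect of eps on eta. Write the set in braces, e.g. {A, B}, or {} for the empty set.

{}

Variables eligible for adjustment (non-descendants of eps, excluding eps and eta): {lam, mu}.
Backdoor paths from eps to eta:
  P1: eps <- lam -> delta -> theta <- mu -> kappa <- alpha -> eta
  P2: eps <- lam -> delta -> theta <- mu -> kappa <- eta
  P3: eps <- lam -> delta -> theta <- kappa <- alpha -> eta
  P4: eps <- lam -> delta -> theta <- kappa <- eta
Each backdoor path contains an unconditioned collider, so every path is already blocked with the empty conditioning set:
  P1: blocked at collider theta (neither it nor any descendant is in the conditioning set).
  P2: blocked at collider theta (neither it nor any descendant is in the conditioning set).
  P3: blocked at collider theta (neither it nor any descendant is in the conditioning set).
  P4: blocked at collider theta (neither it nor any descendant is in the conditioning set).
The empty set is therefore the unique smallest valid set.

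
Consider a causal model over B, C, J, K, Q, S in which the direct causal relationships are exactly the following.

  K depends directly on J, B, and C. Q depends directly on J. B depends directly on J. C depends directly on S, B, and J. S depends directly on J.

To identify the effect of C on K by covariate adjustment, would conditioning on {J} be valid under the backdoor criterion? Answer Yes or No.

No

Backdoor paths from C to K (paths whose first edge points into C):
  P1: C <- J -> B -> K
  P2: C <- J -> K
  P3: C <- B <- J -> K
  P4: C <- B -> K
  P5: C <- S <- J -> B -> K
  P6: C <- S <- J -> K
Condition 1 (no descendant of C in the set): holds — descendants of C are {K}; none are in {J}.
Condition 2 (every backdoor path blocked by {J}):
  P1: blocked at fork node J ∈ conditioning set.
  P2: blocked at fork node J ∈ conditioning set.
  P3: blocked at fork node J ∈ conditioning set.
  P4: open — no interior node is in the conditioning set.
  P5: blocked at fork node J ∈ conditioning set.
  P6: blocked at fork node J ∈ conditioning set.
{J} does not satisfy the backdoor criterion.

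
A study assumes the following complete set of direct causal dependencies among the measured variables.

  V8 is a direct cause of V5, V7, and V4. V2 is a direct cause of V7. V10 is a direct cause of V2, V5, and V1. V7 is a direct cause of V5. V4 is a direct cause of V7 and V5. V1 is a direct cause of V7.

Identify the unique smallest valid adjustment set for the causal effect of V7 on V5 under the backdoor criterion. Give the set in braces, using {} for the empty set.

{V10, V4, V8}

Variables eligible for adjustment (non-descendants of V7, excluding V7 and V5): {V1, V10, V2, V4, V8}.
Backdoor paths from V7 to V5:
  P1: V7 <- V1 <- V10 -> V5
  P2: V7 <- V8 -> V4 -> V5
  P3: V7 <- V8 -> V5
  P4: V7 <- V4 <- V8 -> V5
  P5: V7 <- V4 -> V5
  P6: V7 <- V2 <- V10 -> V5
The empty set is not sufficient: P1 (V7 <- V1 <- V10 -> V5) has no collider blocking it and no conditioned non-collider, so it is open.
Try {V10, V4, V8}:
  P1: blocked at fork node V10 ∈ conditioning set.
  P2: blocked at fork node V8 ∈ conditioning set.
  P3: blocked at fork node V8 ∈ conditioning set.
  P4: blocked at chain node V4 ∈ conditioning set.
  P5: blocked at fork node V4 ∈ conditioning set.
  P6: blocked at fork node V10 ∈ conditioning set.
{V10, V4, V8} contains no descendant of V7 and blocks every backdoor path.
Every element of {V10, V4, V8} is needed (dropping V10 leaves P1 open; dropping V4 leaves P5 open; dropping V8 leaves P3 open), so no proper subset is valid.
Among all size-3 subsets of the eligible variables, only {V10, V4, V8} blocks every backdoor path, so it is the unique smallest valid adjustment set.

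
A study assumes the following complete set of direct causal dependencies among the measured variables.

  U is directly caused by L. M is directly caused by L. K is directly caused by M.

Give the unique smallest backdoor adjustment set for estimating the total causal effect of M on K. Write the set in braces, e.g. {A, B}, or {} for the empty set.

{}

Variables eligible for adjustment (non-descendants of M, excluding M and K): {L, U}.
Backdoor paths from M to K:
  (none)
With no backdoor paths the empty set already satisfies the criterion, and it is trivially minimal.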